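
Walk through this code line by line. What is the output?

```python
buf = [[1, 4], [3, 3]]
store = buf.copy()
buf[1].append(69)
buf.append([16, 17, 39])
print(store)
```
[[1, 4], [3, 3, 69]]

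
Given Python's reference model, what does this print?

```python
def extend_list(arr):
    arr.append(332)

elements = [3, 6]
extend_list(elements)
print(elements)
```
[3, 6, 332]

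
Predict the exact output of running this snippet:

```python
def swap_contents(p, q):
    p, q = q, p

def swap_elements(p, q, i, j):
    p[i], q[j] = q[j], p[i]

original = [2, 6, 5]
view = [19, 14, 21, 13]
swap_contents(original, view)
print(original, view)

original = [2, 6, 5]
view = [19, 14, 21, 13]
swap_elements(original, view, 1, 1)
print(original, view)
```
[2, 6, 5] [19, 14, 21, 13]
[2, 14, 5] [19, 6, 21, 13]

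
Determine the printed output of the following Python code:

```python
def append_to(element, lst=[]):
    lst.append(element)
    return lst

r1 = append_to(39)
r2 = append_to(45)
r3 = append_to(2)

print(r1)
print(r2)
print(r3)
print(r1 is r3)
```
[39, 45, 2]
[39, 45, 2]
[39, 45, 2]
True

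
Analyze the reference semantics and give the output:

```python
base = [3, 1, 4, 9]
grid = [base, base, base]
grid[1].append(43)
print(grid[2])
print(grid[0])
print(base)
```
[3, 1, 4, 9, 43]
[3, 1, 4, 9, 43]
[3, 1, 4, 9, 43]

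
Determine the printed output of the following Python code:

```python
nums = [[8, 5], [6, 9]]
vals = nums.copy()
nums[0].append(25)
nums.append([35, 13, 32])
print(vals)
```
[[8, 5, 25], [6, 9]]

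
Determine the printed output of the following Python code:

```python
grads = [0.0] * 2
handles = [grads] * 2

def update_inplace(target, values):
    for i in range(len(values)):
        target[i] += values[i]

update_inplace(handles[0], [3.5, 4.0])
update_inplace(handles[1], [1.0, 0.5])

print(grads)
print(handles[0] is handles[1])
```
[4.5, 4.5]
True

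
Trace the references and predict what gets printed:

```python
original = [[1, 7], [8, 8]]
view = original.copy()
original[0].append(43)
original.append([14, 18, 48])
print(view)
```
[[1, 7, 43], [8, 8]]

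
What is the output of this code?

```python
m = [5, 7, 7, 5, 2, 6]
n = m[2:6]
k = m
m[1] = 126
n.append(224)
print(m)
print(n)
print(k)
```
[5, 126, 7, 5, 2, 6]
[7, 5, 2, 6, 224]
[5, 126, 7, 5, 2, 6]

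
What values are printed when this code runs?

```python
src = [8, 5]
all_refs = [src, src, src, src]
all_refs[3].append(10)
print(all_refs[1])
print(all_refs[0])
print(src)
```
[8, 5, 10]
[8, 5, 10]
[8, 5, 10]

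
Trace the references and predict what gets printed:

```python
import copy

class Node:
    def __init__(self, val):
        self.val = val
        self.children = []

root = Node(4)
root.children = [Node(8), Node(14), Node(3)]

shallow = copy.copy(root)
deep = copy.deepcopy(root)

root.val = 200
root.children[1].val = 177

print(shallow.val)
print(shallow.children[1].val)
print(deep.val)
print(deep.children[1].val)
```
4
177
4
14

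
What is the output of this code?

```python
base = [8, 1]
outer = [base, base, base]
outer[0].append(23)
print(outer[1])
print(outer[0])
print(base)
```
[8, 1, 23]
[8, 1, 23]
[8, 1, 23]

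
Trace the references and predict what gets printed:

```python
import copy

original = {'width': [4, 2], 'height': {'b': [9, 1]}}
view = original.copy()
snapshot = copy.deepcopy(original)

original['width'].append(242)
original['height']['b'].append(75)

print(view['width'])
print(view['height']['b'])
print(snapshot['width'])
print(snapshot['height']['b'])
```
[4, 2, 242]
[9, 1, 75]
[4, 2]
[9, 1]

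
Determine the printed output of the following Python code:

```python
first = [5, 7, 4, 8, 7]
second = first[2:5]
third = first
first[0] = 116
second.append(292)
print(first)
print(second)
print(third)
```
[116, 7, 4, 8, 7]
[4, 8, 7, 292]
[116, 7, 4, 8, 7]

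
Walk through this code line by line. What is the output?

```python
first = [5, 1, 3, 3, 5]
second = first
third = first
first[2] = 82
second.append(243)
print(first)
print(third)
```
[5, 1, 82, 3, 5, 243]
[5, 1, 82, 3, 5, 243]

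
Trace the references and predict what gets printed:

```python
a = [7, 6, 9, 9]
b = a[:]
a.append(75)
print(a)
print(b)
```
[7, 6, 9, 9, 75]
[7, 6, 9, 9]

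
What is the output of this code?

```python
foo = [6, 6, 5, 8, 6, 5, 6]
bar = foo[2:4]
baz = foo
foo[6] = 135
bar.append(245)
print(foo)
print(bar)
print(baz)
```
[6, 6, 5, 8, 6, 5, 135]
[5, 8, 245]
[6, 6, 5, 8, 6, 5, 135]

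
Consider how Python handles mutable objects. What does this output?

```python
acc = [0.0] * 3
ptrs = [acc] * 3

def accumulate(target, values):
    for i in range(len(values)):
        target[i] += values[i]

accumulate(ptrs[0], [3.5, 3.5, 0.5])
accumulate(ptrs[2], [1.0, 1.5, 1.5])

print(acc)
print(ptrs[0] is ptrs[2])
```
[4.5, 5.0, 2.0]
True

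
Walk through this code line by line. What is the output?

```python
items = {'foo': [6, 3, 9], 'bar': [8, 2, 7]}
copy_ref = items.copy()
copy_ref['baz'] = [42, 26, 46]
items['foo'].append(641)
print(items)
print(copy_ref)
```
{'foo': [6, 3, 9, 641], 'bar': [8, 2, 7]}
{'foo': [6, 3, 9, 641], 'bar': [8, 2, 7], 'baz': [42, 26, 46]}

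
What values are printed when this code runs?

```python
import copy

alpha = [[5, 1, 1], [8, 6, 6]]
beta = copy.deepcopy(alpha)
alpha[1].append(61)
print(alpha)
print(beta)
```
[[5, 1, 1], [8, 6, 6, 61]]
[[5, 1, 1], [8, 6, 6]]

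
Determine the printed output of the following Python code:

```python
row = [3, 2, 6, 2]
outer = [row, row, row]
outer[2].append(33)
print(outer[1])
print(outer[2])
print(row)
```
[3, 2, 6, 2, 33]
[3, 2, 6, 2, 33]
[3, 2, 6, 2, 33]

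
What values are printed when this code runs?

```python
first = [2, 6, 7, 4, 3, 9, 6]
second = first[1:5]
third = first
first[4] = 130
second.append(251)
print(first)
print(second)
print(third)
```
[2, 6, 7, 4, 130, 9, 6]
[6, 7, 4, 3, 251]
[2, 6, 7, 4, 130, 9, 6]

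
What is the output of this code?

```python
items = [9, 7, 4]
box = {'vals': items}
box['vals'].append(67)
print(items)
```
[9, 7, 4, 67]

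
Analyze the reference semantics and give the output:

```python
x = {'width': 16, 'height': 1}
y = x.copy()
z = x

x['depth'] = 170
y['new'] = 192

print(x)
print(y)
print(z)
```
{'width': 16, 'height': 1, 'depth': 170}
{'width': 16, 'height': 1, 'new': 192}
{'width': 16, 'height': 1, 'depth': 170}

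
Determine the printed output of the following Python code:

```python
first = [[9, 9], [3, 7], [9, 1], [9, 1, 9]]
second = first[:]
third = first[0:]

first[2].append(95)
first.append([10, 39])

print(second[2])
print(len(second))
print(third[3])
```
[9, 1, 95]
4
[9, 1, 9]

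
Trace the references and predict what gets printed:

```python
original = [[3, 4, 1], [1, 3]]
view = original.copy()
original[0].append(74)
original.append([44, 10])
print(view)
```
[[3, 4, 1, 74], [1, 3]]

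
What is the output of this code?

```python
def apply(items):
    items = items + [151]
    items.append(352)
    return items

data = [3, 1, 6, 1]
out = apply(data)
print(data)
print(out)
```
[3, 1, 6, 1]
[3, 1, 6, 1, 151, 352]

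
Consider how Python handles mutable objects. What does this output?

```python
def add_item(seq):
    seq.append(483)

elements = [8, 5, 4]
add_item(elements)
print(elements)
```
[8, 5, 4, 483]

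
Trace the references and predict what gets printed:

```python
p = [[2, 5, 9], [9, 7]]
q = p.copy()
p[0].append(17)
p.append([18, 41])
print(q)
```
[[2, 5, 9, 17], [9, 7]]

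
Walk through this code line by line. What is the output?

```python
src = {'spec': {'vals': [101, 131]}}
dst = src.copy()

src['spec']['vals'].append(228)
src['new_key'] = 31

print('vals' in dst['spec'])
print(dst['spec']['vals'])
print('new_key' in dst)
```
True
[101, 131, 228]
False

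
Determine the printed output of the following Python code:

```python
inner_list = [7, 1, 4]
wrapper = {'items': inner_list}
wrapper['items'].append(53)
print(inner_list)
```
[7, 1, 4, 53]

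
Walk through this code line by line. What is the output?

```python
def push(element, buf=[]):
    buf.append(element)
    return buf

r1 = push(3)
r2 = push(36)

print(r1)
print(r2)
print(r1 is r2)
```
[3, 36]
[3, 36]
True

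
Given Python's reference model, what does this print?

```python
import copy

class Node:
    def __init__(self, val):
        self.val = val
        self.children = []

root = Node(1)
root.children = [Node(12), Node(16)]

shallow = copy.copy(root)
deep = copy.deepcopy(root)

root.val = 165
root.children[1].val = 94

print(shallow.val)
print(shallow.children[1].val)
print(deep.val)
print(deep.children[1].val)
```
1
94
1
16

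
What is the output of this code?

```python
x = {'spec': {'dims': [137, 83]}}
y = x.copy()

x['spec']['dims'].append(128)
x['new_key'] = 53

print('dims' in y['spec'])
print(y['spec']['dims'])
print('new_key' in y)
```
True
[137, 83, 128]
False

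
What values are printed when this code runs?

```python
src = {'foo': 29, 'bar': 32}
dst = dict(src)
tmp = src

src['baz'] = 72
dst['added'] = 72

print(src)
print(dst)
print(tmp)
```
{'foo': 29, 'bar': 32, 'baz': 72}
{'foo': 29, 'bar': 32, 'added': 72}
{'foo': 29, 'bar': 32, 'baz': 72}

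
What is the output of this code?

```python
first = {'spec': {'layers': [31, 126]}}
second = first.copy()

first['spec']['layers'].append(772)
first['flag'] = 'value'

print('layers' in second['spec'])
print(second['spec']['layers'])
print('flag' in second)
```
True
[31, 126, 772]
False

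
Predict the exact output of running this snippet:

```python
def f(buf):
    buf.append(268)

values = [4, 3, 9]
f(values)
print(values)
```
[4, 3, 9, 268]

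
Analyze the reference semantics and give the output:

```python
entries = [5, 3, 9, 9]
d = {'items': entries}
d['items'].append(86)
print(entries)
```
[5, 3, 9, 9, 86]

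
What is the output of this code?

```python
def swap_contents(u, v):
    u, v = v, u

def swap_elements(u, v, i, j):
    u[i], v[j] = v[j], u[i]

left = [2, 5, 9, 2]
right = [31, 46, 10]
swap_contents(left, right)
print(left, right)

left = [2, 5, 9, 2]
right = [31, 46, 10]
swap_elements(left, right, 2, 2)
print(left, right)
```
[2, 5, 9, 2] [31, 46, 10]
[2, 5, 10, 2] [31, 46, 9]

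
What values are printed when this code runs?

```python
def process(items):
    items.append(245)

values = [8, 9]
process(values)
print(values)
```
[8, 9, 245]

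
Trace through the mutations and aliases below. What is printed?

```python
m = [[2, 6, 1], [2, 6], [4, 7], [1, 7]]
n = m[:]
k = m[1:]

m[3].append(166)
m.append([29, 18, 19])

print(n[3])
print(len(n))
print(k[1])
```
[1, 7, 166]
4
[4, 7]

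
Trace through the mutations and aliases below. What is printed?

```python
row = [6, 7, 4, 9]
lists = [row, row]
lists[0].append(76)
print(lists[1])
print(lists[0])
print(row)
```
[6, 7, 4, 9, 76]
[6, 7, 4, 9, 76]
[6, 7, 4, 9, 76]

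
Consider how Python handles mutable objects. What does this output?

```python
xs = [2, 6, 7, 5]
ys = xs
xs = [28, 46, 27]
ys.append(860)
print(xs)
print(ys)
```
[28, 46, 27]
[2, 6, 7, 5, 860]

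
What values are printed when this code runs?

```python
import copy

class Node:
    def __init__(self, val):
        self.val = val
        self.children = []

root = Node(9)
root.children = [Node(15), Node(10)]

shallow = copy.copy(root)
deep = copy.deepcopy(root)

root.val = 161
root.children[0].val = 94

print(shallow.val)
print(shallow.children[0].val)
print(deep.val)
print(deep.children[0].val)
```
9
94
9
15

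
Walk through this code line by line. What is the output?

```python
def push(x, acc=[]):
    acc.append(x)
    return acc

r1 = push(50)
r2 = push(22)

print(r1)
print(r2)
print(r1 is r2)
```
[50, 22]
[50, 22]
True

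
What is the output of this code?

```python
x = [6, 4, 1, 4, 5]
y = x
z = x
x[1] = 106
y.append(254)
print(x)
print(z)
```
[6, 106, 1, 4, 5, 254]
[6, 106, 1, 4, 5, 254]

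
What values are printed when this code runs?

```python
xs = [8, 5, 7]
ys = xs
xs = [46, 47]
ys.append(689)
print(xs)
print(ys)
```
[46, 47]
[8, 5, 7, 689]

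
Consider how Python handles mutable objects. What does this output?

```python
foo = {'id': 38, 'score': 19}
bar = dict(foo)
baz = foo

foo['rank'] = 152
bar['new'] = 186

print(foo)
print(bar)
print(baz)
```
{'id': 38, 'score': 19, 'rank': 152}
{'id': 38, 'score': 19, 'new': 186}
{'id': 38, 'score': 19, 'rank': 152}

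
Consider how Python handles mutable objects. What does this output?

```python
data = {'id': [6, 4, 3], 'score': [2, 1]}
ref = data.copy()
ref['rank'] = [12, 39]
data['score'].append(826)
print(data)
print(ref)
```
{'id': [6, 4, 3], 'score': [2, 1, 826]}
{'id': [6, 4, 3], 'score': [2, 1, 826], 'rank': [12, 39]}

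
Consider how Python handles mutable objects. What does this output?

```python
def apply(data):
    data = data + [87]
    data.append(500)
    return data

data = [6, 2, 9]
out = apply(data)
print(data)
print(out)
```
[6, 2, 9]
[6, 2, 9, 87, 500]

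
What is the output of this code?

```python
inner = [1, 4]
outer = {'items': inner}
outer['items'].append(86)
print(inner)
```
[1, 4, 86]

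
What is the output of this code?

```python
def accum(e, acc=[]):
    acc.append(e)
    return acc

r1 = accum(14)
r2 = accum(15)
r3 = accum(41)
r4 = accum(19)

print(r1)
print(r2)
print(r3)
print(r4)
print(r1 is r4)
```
[14, 15, 41, 19]
[14, 15, 41, 19]
[14, 15, 41, 19]
[14, 15, 41, 19]
True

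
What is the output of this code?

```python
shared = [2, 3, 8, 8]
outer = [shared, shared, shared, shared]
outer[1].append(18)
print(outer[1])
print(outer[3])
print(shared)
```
[2, 3, 8, 8, 18]
[2, 3, 8, 8, 18]
[2, 3, 8, 8, 18]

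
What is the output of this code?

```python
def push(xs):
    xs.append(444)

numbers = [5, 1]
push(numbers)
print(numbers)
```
[5, 1, 444]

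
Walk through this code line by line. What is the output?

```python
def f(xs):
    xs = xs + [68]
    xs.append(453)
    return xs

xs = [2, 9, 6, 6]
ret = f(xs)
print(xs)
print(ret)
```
[2, 9, 6, 6]
[2, 9, 6, 6, 68, 453]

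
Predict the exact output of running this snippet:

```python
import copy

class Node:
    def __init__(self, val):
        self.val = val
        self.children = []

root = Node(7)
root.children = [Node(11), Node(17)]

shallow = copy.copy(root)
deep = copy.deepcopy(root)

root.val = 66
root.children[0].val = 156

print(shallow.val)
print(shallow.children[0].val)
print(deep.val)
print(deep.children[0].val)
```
7
156
7
11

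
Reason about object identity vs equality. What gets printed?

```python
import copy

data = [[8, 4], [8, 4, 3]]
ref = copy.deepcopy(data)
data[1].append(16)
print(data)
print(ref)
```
[[8, 4], [8, 4, 3, 16]]
[[8, 4], [8, 4, 3]]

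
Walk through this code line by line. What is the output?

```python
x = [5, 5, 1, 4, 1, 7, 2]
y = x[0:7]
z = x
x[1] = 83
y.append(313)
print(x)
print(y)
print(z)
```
[5, 83, 1, 4, 1, 7, 2]
[5, 5, 1, 4, 1, 7, 2, 313]
[5, 83, 1, 4, 1, 7, 2]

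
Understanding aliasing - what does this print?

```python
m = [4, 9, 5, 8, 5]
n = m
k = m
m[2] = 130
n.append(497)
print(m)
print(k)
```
[4, 9, 130, 8, 5, 497]
[4, 9, 130, 8, 5, 497]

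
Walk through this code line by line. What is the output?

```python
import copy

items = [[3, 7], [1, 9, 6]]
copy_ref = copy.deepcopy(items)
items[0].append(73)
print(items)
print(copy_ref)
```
[[3, 7, 73], [1, 9, 6]]
[[3, 7], [1, 9, 6]]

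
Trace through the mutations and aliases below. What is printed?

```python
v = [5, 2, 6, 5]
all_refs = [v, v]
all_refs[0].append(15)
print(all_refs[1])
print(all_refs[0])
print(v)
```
[5, 2, 6, 5, 15]
[5, 2, 6, 5, 15]
[5, 2, 6, 5, 15]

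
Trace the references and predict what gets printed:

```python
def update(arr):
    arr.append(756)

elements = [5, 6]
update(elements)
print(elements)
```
[5, 6, 756]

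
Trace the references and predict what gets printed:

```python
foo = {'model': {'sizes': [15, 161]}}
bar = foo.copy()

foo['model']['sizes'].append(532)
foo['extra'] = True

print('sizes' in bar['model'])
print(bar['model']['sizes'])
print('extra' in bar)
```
True
[15, 161, 532]
False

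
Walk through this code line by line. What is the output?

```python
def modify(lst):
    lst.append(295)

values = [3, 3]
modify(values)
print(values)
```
[3, 3, 295]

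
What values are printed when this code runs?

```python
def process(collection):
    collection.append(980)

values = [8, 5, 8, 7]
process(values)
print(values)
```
[8, 5, 8, 7, 980]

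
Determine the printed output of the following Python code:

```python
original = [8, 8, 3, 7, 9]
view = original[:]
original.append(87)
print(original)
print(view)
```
[8, 8, 3, 7, 9, 87]
[8, 8, 3, 7, 9]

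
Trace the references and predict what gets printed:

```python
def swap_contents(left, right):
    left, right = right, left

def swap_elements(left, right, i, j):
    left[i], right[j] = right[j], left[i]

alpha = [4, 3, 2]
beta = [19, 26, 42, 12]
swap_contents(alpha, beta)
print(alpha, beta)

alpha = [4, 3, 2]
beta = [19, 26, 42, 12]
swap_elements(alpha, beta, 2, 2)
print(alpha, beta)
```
[4, 3, 2] [19, 26, 42, 12]
[4, 3, 42] [19, 26, 2, 12]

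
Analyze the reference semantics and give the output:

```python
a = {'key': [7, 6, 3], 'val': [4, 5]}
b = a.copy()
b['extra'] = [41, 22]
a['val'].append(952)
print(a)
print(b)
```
{'key': [7, 6, 3], 'val': [4, 5, 952]}
{'key': [7, 6, 3], 'val': [4, 5, 952], 'extra': [41, 22]}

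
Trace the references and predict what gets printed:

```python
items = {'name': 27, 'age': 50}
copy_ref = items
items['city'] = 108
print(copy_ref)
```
{'name': 27, 'age': 50, 'city': 108}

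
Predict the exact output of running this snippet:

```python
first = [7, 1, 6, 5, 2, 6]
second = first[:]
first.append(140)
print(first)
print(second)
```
[7, 1, 6, 5, 2, 6, 140]
[7, 1, 6, 5, 2, 6]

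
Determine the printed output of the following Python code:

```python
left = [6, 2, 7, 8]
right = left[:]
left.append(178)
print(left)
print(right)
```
[6, 2, 7, 8, 178]
[6, 2, 7, 8]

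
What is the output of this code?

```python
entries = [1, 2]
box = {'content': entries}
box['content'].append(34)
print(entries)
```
[1, 2, 34]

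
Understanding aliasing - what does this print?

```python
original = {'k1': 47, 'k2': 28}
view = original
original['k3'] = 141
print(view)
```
{'k1': 47, 'k2': 28, 'k3': 141}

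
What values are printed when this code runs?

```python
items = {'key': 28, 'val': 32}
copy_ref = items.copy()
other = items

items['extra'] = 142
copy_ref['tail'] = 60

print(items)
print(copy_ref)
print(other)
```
{'key': 28, 'val': 32, 'extra': 142}
{'key': 28, 'val': 32, 'tail': 60}
{'key': 28, 'val': 32, 'extra': 142}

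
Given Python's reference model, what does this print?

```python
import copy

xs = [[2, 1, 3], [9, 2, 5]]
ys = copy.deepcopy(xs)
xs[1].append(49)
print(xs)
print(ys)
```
[[2, 1, 3], [9, 2, 5, 49]]
[[2, 1, 3], [9, 2, 5]]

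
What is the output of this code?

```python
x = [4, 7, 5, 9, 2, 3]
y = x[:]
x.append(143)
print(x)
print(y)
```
[4, 7, 5, 9, 2, 3, 143]
[4, 7, 5, 9, 2, 3]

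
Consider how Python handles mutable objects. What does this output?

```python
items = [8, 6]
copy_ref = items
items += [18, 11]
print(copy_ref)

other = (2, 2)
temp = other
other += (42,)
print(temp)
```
[8, 6, 18, 11]
(2, 2)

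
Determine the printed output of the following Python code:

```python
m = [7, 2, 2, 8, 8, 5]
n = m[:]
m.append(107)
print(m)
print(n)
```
[7, 2, 2, 8, 8, 5, 107]
[7, 2, 2, 8, 8, 5]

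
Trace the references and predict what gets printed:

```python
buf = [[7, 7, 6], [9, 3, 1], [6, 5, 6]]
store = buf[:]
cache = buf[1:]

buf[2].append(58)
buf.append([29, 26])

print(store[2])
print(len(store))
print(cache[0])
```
[6, 5, 6, 58]
3
[9, 3, 1]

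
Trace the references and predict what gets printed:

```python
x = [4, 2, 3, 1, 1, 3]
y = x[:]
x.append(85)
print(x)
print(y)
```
[4, 2, 3, 1, 1, 3, 85]
[4, 2, 3, 1, 1, 3]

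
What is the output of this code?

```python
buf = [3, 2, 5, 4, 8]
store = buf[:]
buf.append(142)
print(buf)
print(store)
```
[3, 2, 5, 4, 8, 142]
[3, 2, 5, 4, 8]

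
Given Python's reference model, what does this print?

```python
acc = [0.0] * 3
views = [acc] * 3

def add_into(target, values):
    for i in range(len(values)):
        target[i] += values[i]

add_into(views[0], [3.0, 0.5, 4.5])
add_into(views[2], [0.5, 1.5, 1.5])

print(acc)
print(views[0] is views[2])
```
[3.5, 2.0, 6.0]
True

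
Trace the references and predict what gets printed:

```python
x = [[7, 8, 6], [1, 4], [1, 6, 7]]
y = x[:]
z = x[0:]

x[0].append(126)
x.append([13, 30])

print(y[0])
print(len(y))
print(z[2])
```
[7, 8, 6, 126]
3
[1, 6, 7]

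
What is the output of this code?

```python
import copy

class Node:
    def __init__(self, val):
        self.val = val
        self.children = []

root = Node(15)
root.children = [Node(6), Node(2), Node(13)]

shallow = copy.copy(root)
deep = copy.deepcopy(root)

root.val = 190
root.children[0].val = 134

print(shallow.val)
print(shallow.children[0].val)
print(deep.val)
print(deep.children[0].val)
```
15
134
15
6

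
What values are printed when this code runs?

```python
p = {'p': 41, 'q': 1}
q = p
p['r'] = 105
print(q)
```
{'p': 41, 'q': 1, 'r': 105}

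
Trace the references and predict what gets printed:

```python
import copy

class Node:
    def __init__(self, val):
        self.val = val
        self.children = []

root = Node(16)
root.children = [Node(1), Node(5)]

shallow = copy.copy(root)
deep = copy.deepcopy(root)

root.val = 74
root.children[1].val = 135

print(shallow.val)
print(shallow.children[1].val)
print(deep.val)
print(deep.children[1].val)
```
16
135
16
5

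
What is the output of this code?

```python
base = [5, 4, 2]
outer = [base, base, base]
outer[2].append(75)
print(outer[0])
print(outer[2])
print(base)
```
[5, 4, 2, 75]
[5, 4, 2, 75]
[5, 4, 2, 75]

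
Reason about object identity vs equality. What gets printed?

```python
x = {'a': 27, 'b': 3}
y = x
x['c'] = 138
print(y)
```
{'a': 27, 'b': 3, 'c': 138}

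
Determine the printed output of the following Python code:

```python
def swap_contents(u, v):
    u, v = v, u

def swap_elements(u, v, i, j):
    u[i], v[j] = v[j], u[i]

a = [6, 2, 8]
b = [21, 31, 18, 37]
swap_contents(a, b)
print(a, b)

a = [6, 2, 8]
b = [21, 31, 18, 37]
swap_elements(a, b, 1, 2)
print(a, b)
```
[6, 2, 8] [21, 31, 18, 37]
[6, 18, 8] [21, 31, 2, 37]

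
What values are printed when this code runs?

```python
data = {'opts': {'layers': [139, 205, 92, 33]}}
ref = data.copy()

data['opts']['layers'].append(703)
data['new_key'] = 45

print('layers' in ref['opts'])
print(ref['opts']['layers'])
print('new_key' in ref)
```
True
[139, 205, 92, 33, 703]
False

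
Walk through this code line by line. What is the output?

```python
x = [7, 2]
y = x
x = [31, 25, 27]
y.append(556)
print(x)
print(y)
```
[31, 25, 27]
[7, 2, 556]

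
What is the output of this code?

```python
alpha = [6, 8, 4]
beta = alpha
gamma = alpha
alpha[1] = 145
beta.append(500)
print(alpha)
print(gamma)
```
[6, 145, 4, 500]
[6, 145, 4, 500]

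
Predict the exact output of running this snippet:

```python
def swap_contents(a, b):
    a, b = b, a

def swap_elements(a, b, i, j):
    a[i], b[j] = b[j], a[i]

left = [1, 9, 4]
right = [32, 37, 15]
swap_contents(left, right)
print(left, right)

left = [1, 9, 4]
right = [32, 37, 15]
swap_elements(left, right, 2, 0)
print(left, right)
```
[1, 9, 4] [32, 37, 15]
[1, 9, 32] [4, 37, 15]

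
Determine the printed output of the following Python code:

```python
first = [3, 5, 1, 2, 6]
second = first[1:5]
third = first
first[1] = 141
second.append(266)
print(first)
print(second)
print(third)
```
[3, 141, 1, 2, 6]
[5, 1, 2, 6, 266]
[3, 141, 1, 2, 6]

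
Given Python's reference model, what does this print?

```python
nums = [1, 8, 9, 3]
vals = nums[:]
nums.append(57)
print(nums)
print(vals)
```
[1, 8, 9, 3, 57]
[1, 8, 9, 3]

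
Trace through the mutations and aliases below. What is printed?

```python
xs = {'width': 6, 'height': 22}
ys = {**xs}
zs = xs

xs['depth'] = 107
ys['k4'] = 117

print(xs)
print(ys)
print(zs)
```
{'width': 6, 'height': 22, 'depth': 107}
{'width': 6, 'height': 22, 'k4': 117}
{'width': 6, 'height': 22, 'depth': 107}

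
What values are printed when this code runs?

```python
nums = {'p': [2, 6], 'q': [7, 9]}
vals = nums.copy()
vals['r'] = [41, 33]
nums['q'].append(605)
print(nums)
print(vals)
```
{'p': [2, 6], 'q': [7, 9, 605]}
{'p': [2, 6], 'q': [7, 9, 605], 'r': [41, 33]}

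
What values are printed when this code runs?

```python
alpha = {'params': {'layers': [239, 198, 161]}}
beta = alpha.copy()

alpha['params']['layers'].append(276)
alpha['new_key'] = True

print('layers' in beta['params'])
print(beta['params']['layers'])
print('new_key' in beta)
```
True
[239, 198, 161, 276]
False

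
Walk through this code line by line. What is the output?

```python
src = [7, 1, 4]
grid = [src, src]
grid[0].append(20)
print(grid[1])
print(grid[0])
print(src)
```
[7, 1, 4, 20]
[7, 1, 4, 20]
[7, 1, 4, 20]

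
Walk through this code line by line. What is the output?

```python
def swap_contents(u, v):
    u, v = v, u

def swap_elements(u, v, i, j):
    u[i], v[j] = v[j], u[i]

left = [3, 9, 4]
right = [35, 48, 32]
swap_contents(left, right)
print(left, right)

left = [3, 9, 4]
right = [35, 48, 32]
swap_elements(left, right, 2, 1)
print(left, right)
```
[3, 9, 4] [35, 48, 32]
[3, 9, 48] [35, 4, 32]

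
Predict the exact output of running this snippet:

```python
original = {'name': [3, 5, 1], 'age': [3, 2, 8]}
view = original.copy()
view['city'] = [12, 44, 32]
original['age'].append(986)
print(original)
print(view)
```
{'name': [3, 5, 1], 'age': [3, 2, 8, 986]}
{'name': [3, 5, 1], 'age': [3, 2, 8, 986], 'city': [12, 44, 32]}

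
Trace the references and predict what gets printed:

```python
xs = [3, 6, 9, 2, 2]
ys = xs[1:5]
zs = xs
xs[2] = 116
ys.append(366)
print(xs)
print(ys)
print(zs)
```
[3, 6, 116, 2, 2]
[6, 9, 2, 2, 366]
[3, 6, 116, 2, 2]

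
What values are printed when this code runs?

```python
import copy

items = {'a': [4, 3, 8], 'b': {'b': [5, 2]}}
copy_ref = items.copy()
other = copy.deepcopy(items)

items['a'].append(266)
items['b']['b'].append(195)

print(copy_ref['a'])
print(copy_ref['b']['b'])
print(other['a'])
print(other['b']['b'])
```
[4, 3, 8, 266]
[5, 2, 195]
[4, 3, 8]
[5, 2]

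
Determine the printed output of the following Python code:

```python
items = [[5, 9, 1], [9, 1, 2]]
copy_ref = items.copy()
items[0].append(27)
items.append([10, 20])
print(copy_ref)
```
[[5, 9, 1, 27], [9, 1, 2]]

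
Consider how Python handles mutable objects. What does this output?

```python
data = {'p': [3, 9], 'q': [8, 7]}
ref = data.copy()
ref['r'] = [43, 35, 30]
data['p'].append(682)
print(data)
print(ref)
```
{'p': [3, 9, 682], 'q': [8, 7]}
{'p': [3, 9, 682], 'q': [8, 7], 'r': [43, 35, 30]}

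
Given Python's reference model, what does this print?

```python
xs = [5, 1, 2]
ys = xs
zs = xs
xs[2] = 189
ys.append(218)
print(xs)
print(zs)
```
[5, 1, 189, 218]
[5, 1, 189, 218]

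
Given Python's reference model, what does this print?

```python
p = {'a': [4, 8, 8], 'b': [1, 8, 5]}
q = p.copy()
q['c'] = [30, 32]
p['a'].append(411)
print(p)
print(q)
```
{'a': [4, 8, 8, 411], 'b': [1, 8, 5]}
{'a': [4, 8, 8, 411], 'b': [1, 8, 5], 'c': [30, 32]}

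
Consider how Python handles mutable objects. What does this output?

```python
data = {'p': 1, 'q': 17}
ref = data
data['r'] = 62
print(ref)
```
{'p': 1, 'q': 17, 'r': 62}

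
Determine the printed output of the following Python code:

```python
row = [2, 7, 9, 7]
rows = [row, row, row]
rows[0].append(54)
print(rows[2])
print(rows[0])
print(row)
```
[2, 7, 9, 7, 54]
[2, 7, 9, 7, 54]
[2, 7, 9, 7, 54]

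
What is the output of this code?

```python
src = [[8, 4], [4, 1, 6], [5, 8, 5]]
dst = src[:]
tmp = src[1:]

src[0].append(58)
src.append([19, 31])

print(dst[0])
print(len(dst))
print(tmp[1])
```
[8, 4, 58]
3
[5, 8, 5]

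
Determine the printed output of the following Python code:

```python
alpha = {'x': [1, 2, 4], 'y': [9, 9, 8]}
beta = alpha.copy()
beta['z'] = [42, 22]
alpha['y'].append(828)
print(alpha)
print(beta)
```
{'x': [1, 2, 4], 'y': [9, 9, 8, 828]}
{'x': [1, 2, 4], 'y': [9, 9, 8, 828], 'z': [42, 22]}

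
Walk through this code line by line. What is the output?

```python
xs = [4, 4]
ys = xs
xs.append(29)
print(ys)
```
[4, 4, 29]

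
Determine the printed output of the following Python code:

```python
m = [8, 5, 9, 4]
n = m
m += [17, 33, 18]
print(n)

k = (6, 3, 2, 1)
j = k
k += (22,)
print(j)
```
[8, 5, 9, 4, 17, 33, 18]
(6, 3, 2, 1)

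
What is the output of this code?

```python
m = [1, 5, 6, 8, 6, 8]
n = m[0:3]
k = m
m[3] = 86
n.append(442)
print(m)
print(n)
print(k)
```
[1, 5, 6, 86, 6, 8]
[1, 5, 6, 442]
[1, 5, 6, 86, 6, 8]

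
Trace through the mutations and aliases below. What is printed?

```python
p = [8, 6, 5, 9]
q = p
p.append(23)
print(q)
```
[8, 6, 5, 9, 23]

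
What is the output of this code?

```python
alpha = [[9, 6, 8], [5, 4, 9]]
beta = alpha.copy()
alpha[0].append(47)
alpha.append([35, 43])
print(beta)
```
[[9, 6, 8, 47], [5, 4, 9]]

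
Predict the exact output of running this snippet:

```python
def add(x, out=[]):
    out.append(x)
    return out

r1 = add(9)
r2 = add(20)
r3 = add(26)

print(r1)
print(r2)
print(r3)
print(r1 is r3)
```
[9, 20, 26]
[9, 20, 26]
[9, 20, 26]
True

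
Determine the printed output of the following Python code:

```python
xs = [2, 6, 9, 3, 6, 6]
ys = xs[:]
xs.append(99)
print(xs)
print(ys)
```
[2, 6, 9, 3, 6, 6, 99]
[2, 6, 9, 3, 6, 6]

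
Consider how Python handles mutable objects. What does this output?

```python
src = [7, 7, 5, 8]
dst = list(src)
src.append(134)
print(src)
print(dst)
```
[7, 7, 5, 8, 134]
[7, 7, 5, 8]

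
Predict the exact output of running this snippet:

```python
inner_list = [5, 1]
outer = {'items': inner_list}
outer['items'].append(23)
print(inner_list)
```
[5, 1, 23]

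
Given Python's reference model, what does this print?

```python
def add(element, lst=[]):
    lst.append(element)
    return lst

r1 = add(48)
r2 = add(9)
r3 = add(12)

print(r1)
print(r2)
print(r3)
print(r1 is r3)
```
[48, 9, 12]
[48, 9, 12]
[48, 9, 12]
True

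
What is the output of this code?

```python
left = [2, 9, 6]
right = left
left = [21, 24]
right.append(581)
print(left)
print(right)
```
[21, 24]
[2, 9, 6, 581]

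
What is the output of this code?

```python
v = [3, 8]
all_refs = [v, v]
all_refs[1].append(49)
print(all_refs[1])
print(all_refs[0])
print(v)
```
[3, 8, 49]
[3, 8, 49]
[3, 8, 49]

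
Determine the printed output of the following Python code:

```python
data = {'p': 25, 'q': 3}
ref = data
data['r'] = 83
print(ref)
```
{'p': 25, 'q': 3, 'r': 83}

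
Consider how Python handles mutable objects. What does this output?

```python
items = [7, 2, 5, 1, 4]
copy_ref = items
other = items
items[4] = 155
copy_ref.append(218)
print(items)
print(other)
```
[7, 2, 5, 1, 155, 218]
[7, 2, 5, 1, 155, 218]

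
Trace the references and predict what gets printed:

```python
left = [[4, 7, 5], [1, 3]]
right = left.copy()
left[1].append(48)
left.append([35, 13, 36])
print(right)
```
[[4, 7, 5], [1, 3, 48]]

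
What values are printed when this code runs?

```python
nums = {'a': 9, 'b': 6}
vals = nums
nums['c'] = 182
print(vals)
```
{'a': 9, 'b': 6, 'c': 182}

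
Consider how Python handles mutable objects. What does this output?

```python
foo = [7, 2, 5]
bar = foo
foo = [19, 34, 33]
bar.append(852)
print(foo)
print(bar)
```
[19, 34, 33]
[7, 2, 5, 852]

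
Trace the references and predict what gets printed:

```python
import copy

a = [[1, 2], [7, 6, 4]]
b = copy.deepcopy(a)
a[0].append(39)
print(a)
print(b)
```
[[1, 2, 39], [7, 6, 4]]
[[1, 2], [7, 6, 4]]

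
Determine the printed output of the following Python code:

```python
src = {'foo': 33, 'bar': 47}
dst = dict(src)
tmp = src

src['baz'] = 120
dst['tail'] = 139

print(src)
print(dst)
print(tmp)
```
{'foo': 33, 'bar': 47, 'baz': 120}
{'foo': 33, 'bar': 47, 'tail': 139}
{'foo': 33, 'bar': 47, 'baz': 120}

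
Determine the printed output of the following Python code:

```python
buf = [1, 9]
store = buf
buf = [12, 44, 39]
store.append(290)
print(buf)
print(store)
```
[12, 44, 39]
[1, 9, 290]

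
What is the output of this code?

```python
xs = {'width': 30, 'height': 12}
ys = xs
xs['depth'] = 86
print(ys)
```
{'width': 30, 'height': 12, 'depth': 86}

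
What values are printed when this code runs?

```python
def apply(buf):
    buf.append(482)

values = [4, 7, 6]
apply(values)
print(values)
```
[4, 7, 6, 482]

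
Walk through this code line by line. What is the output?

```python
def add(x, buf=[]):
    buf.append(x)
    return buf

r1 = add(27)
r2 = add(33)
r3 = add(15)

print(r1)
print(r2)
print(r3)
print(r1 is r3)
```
[27, 33, 15]
[27, 33, 15]
[27, 33, 15]
True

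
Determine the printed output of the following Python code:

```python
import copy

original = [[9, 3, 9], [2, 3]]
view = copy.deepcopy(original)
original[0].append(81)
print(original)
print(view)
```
[[9, 3, 9, 81], [2, 3]]
[[9, 3, 9], [2, 3]]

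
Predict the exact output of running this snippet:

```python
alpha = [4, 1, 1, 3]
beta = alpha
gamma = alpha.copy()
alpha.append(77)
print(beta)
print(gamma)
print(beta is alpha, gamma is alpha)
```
[4, 1, 1, 3, 77]
[4, 1, 1, 3]
True False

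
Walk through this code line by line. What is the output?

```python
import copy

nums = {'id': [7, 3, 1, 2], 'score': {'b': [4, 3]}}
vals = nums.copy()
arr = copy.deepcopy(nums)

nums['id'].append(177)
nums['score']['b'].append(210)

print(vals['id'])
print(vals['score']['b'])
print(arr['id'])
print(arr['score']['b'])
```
[7, 3, 1, 2, 177]
[4, 3, 210]
[7, 3, 1, 2]
[4, 3]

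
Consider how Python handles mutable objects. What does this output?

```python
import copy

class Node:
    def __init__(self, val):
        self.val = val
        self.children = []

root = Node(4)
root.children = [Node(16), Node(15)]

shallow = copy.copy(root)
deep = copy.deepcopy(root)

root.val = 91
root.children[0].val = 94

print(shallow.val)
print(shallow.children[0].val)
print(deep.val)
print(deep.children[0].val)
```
4
94
4
16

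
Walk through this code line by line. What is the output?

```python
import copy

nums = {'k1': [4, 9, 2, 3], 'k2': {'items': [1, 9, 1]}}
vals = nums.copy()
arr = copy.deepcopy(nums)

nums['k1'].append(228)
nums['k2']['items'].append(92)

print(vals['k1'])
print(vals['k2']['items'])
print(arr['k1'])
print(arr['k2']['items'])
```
[4, 9, 2, 3, 228]
[1, 9, 1, 92]
[4, 9, 2, 3]
[1, 9, 1]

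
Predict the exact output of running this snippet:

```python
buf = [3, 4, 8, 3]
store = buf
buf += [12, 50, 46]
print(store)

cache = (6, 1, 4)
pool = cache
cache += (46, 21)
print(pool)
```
[3, 4, 8, 3, 12, 50, 46]
(6, 1, 4)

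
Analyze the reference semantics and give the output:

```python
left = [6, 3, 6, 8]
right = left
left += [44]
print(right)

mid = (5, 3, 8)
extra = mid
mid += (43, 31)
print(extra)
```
[6, 3, 6, 8, 44]
(5, 3, 8)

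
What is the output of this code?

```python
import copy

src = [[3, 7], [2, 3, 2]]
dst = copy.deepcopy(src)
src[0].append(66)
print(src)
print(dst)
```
[[3, 7, 66], [2, 3, 2]]
[[3, 7], [2, 3, 2]]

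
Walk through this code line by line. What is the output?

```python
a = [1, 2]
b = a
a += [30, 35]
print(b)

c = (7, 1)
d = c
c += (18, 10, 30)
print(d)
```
[1, 2, 30, 35]
(7, 1)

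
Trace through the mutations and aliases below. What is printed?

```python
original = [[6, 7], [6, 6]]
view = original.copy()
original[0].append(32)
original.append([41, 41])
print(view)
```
[[6, 7, 32], [6, 6]]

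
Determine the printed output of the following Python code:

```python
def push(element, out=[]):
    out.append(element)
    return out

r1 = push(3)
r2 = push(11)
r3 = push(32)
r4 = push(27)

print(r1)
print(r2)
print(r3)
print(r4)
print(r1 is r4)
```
[3, 11, 32, 27]
[3, 11, 32, 27]
[3, 11, 32, 27]
[3, 11, 32, 27]
True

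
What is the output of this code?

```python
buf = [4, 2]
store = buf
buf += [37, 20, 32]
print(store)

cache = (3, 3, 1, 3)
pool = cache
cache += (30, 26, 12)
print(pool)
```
[4, 2, 37, 20, 32]
(3, 3, 1, 3)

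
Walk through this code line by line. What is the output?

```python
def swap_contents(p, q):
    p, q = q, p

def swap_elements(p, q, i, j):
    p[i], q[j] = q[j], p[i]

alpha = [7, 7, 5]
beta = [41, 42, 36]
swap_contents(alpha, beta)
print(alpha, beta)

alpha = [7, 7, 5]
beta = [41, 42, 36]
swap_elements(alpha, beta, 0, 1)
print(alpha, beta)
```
[7, 7, 5] [41, 42, 36]
[42, 7, 5] [41, 7, 36]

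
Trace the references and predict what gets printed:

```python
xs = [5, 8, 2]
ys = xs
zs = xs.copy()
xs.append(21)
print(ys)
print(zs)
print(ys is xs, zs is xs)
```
[5, 8, 2, 21]
[5, 8, 2]
True False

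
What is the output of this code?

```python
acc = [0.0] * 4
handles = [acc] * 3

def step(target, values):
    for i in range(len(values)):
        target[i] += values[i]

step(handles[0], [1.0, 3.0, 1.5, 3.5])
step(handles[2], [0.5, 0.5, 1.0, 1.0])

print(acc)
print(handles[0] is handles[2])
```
[1.5, 3.5, 2.5, 4.5]
True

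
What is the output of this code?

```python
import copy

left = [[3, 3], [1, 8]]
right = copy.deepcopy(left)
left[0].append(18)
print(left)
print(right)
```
[[3, 3, 18], [1, 8]]
[[3, 3], [1, 8]]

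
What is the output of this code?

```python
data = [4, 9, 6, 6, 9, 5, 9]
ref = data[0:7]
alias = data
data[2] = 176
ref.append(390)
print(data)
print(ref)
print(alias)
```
[4, 9, 176, 6, 9, 5, 9]
[4, 9, 6, 6, 9, 5, 9, 390]
[4, 9, 176, 6, 9, 5, 9]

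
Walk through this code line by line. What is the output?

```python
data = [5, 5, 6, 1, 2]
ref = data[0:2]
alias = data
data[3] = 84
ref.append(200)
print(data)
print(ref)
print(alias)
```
[5, 5, 6, 84, 2]
[5, 5, 200]
[5, 5, 6, 84, 2]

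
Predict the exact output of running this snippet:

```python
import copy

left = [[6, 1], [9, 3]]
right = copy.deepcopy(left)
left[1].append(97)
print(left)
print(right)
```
[[6, 1], [9, 3, 97]]
[[6, 1], [9, 3]]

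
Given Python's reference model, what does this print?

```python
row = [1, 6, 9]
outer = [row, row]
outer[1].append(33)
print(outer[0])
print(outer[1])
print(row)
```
[1, 6, 9, 33]
[1, 6, 9, 33]
[1, 6, 9, 33]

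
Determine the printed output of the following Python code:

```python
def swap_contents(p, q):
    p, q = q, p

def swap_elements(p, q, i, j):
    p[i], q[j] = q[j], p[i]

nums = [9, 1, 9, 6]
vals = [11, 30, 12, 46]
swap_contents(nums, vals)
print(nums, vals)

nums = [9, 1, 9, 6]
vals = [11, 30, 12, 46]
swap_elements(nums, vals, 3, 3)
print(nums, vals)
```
[9, 1, 9, 6] [11, 30, 12, 46]
[9, 1, 9, 46] [11, 30, 12, 6]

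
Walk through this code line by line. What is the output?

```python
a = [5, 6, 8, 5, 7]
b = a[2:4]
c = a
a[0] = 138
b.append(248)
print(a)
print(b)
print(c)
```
[138, 6, 8, 5, 7]
[8, 5, 248]
[138, 6, 8, 5, 7]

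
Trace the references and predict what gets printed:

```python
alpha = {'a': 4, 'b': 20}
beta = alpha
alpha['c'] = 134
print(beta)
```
{'a': 4, 'b': 20, 'c': 134}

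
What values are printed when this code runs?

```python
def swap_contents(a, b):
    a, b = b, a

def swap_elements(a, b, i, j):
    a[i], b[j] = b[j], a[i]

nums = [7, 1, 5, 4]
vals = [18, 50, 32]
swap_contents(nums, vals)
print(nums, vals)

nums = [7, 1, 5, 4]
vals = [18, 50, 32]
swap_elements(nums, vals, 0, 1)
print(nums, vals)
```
[7, 1, 5, 4] [18, 50, 32]
[50, 1, 5, 4] [18, 7, 32]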